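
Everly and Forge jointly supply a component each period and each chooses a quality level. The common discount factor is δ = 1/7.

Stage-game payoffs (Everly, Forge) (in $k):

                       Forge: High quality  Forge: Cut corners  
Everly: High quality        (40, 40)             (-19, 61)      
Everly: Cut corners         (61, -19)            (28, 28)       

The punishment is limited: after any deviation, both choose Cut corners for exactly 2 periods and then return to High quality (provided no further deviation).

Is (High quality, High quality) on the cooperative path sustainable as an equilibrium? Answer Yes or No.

No

A one-shot deviation gives 61 now, then 28 for 2 periods, then back to 40.
Gain from deviating: (61−40) today; loss: (40−28) in each of the next 2 periods.
No-deviation condition: (40−28)(δ+…+δ^2) ≥ 61−40, i.e. δ+…+δ^2 ≥ 7/4.
At δ = 1/7: δ+…+δ^2 = 0.1633 < 1.7500.
So cooperation is not sustainable.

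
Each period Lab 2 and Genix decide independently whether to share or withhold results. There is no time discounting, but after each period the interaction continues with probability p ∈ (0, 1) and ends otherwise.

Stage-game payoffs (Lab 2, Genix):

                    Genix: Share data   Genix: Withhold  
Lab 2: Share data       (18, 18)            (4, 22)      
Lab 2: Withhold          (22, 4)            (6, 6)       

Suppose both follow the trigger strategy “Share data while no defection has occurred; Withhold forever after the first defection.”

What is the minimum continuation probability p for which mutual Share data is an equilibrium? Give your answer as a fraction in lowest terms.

With no time discounting, the continuation probability p plays the role of the discount factor.
Grim-trigger IC: 18/(1−p) ≥ 22 + 6p/(1−p) ⇒ p ≥ (22−18)/(22−6) = 1/4.

1/4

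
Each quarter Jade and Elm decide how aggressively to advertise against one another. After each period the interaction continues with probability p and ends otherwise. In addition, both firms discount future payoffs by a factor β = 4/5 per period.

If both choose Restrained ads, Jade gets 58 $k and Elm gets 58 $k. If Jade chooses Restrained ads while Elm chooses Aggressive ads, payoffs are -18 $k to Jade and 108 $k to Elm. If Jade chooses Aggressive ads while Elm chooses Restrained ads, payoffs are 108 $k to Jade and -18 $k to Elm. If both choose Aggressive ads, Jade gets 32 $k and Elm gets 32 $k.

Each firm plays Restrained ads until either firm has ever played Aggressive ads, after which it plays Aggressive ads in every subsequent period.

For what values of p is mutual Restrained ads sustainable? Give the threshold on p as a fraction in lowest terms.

With continuation probability p and discount β, the effective per-period discount factor is βp.
Grim-trigger IC: βp ≥ (108−58)/(108−32) = 25/38.
So p ≥ (25/38)/(4/5) = 125/152.

125/152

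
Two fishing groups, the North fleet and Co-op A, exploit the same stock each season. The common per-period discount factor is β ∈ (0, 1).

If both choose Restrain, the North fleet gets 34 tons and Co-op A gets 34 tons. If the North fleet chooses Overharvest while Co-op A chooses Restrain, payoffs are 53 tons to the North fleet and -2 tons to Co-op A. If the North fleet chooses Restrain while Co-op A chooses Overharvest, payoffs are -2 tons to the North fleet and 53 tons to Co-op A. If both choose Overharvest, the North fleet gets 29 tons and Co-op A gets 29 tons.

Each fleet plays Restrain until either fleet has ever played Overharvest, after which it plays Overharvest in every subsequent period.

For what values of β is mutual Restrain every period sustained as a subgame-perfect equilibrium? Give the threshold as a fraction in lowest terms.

19/24

34/(1−β) ≥ 53 + 29β/(1−β)
34 ≥ 53 − 24β
β ≥ 19/24.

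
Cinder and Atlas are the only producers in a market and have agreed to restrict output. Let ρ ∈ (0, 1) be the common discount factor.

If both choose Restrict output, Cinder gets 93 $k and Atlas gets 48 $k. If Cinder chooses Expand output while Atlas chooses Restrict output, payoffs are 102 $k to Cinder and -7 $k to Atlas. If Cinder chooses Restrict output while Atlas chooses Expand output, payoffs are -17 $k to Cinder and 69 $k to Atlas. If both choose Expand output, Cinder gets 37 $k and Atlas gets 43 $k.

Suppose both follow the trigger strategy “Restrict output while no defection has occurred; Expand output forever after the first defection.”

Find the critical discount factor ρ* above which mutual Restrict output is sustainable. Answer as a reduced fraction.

21/26

Cinder's threshold: (102−93)/(102−37) = 9/65.
Atlas's threshold: (69−48)/(69−43) = 21/26.
9/65 < 21/26, so Atlas binds and ρ* = 21/26.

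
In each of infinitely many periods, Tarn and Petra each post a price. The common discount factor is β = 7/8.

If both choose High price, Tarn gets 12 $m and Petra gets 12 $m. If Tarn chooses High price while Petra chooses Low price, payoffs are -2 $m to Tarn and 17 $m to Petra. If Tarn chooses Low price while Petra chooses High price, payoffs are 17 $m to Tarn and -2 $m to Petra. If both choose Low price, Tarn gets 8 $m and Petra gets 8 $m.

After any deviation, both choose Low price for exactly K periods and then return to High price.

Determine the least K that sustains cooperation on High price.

2

Need Σ_{k=1}^{K} β^k ≥ (17−12)/(12−8) = 1.2500 at β = 7/8.
At K = 1 the sum is 0.8750 < 1.2500; at K = 2 it is 1.6406 ≥ 1.2500.
So the minimum punishment length is K = 2.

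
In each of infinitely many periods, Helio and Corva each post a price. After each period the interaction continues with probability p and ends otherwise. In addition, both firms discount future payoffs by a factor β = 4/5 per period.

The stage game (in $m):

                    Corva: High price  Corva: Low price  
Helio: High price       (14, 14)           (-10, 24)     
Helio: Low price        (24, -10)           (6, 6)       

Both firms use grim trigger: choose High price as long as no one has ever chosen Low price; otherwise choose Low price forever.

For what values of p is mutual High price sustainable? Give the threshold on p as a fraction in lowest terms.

25/36

Expected continuation weight on next period's payoff is β·p = 4/5·p, which plays the role of the discount factor.
Cooperation requires 4/5·p ≥ (24−14)/(24−6) = 5/9, hence p ≥ 25/36.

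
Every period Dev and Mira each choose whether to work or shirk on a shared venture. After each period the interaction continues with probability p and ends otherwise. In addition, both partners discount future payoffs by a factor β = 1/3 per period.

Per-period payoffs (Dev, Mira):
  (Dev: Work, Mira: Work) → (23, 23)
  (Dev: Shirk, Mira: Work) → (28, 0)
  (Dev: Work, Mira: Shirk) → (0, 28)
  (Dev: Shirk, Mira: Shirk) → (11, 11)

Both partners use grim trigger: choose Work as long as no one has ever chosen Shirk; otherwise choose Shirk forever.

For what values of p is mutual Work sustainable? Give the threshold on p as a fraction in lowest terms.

15/17

With continuation probability p and discount β, the effective per-period discount factor is βp.
Grim-trigger IC: βp ≥ (28−23)/(28−11) = 5/17.
So p ≥ (5/17)/(1/3) = 15/17.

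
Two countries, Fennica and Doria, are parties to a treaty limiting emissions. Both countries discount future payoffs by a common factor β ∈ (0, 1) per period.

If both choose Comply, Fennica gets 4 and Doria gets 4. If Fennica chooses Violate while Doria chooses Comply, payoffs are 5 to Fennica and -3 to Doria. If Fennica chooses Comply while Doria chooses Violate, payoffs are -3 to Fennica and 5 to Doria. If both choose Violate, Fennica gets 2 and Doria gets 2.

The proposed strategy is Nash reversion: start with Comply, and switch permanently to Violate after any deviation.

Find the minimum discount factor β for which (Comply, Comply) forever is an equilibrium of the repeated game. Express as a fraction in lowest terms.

1/3

Cooperation forever yields 4 each period: 4/(1−β).
Deviating yields 5 once, then 2 forever: 5 + 2β/(1−β).
No profitable deviation requires 4/(1−β) ≥ 5 + 2β/(1−β).
Multiplying by (1−β): 4 ≥ 5(1−β) + 2β = 5 − 3β.
So 3β ≥ 1, i.e. β ≥ 1/3.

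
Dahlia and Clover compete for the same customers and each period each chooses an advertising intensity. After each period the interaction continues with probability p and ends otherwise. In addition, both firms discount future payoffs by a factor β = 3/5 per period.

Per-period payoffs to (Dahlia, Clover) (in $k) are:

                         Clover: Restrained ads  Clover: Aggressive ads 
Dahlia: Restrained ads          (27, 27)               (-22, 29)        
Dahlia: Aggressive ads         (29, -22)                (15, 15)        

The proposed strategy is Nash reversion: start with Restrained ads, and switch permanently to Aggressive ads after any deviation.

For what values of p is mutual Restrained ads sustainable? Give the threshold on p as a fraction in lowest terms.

5/21

Expected continuation weight on next period's payoff is β·p = 3/5·p, which plays the role of the discount factor.
Cooperation requires 3/5·p ≥ (29−27)/(29−15) = 1/7, hence p ≥ 5/21.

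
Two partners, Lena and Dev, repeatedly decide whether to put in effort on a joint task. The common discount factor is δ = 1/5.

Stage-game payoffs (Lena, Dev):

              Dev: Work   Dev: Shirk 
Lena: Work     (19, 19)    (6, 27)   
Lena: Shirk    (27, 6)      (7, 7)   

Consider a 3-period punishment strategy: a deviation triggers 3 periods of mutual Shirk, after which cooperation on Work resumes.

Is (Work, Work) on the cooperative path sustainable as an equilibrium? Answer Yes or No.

No

A one-shot deviation gives 27 now, then 7 for 3 periods, then back to 19.
Gain from deviating: (27−19) today; loss: (19−7) in each of the next 3 periods.
No-deviation condition: (19−7)(δ+…+δ^3) ≥ 27−19, i.e. δ+…+δ^3 ≥ 2/3.
At δ = 1/5: δ+…+δ^3 = 0.2480 < 0.6667.
So cooperation is not sustainable.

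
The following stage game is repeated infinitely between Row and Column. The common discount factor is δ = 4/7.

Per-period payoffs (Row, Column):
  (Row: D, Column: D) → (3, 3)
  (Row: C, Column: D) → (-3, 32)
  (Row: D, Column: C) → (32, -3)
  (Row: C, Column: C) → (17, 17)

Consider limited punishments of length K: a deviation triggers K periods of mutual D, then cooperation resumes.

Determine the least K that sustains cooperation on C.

3

No profitable deviation requires (17−3)(δ+…+δ^K) ≥ 32−17, i.e. δ+…+δ^K ≥ 15/14 ≈ 1.0714.
With δ = 4/7, the partial sums are K=1: 0.5714, K=2: 0.8980, K=3: 1.0845.
K = 3 is the first length at which the sum reaches 1.0714.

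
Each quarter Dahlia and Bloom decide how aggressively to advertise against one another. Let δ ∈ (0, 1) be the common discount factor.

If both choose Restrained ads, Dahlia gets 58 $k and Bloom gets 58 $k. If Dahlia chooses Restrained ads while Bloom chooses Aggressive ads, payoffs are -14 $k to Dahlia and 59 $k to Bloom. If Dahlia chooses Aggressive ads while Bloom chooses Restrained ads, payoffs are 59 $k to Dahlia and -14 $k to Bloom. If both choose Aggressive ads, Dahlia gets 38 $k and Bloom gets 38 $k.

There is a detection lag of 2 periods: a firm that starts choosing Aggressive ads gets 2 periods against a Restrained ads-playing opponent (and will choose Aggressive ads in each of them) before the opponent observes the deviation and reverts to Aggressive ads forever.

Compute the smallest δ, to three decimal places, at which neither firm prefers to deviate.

Deviating for the 2 undetected periods gains 59−58 = 1 per period over cooperation, then loses 58−38 = 20 per period forever once punishment starts.
Gain: 1(1 + δ + … + δ^1); loss: 20·δ^2/(1−δ).
No profitable deviation ⇔ 1(1−δ^2) ≤ 20·δ^2, i.e. δ^2 ≥ 1/(1+20) = 1/21.
Hence δ ≥ (1/21)^(1/2) ≈ 0.218.

0.218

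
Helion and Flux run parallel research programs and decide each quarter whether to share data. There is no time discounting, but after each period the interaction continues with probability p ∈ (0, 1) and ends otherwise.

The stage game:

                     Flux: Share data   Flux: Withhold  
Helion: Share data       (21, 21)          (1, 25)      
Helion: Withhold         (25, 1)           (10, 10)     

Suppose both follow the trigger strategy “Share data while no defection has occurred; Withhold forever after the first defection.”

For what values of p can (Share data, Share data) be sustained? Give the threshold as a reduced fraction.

4/15

Expected cooperation value is 21 + p·21 + p²·21 + … = 21/(1−p); deviation gives 25 + p·10/(1−p).
21 ≥ 25(1−p) + 10p ⇒ 15p ≥ 4 ⇒ p ≥ 4/15.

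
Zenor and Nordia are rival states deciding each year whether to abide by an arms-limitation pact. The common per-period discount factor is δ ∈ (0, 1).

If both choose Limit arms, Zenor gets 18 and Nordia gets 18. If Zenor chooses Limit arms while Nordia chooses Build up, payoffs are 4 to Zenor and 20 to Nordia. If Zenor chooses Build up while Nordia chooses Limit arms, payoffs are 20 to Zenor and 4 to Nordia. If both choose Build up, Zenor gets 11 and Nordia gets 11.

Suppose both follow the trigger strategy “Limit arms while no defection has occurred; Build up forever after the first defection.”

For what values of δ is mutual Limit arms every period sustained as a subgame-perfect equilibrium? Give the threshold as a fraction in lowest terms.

2/9

18/(1−δ) ≥ 20 + 11δ/(1−δ)
18 ≥ 20 − 9δ
δ ≥ 2/9.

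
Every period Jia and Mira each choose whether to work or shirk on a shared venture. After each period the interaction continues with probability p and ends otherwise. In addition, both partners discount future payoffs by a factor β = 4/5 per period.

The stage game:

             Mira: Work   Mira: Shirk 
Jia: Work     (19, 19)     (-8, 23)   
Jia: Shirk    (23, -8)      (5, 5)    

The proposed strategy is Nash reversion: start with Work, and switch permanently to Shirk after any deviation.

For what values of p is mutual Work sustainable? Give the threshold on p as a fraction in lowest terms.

5/18

Expected continuation weight on next period's payoff is β·p = 4/5·p, which plays the role of the discount factor.
Cooperation requires 4/5·p ≥ (23−19)/(23−5) = 2/9, hence p ≥ 5/18.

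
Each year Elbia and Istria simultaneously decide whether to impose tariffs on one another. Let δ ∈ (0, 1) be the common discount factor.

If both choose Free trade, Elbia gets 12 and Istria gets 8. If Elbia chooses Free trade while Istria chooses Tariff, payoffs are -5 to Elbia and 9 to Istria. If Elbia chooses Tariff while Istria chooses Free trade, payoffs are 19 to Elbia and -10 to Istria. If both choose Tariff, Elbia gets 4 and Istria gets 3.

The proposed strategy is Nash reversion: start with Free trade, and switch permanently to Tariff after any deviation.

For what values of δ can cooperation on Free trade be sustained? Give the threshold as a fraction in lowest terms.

7/15

Elbia: cooperation gives 12 each period; deviation gives 19 once then 4 forever.
  12/(1−δ) ≥ 19 + 4δ/(1−δ) ⇒ δ ≥ 7/15.
Istria: cooperation gives 8 each period; deviation gives 9 once then 3 forever.
  δ ≥ 1/6.
Both must hold, so the binding constraint is Elbia's: δ ≥ 7/15.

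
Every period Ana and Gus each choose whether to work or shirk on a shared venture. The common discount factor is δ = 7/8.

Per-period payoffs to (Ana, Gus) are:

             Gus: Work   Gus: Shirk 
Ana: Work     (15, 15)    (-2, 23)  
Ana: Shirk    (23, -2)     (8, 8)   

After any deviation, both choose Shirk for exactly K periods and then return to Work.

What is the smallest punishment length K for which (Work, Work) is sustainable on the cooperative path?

2

No profitable deviation requires (15−8)(δ+…+δ^K) ≥ 23−15, i.e. δ+…+δ^K ≥ 8/7 ≈ 1.1429.
With δ = 7/8, the partial sums are K=1: 0.8750, K=2: 1.6406.
K = 2 is the first length at which the sum reaches 1.1429.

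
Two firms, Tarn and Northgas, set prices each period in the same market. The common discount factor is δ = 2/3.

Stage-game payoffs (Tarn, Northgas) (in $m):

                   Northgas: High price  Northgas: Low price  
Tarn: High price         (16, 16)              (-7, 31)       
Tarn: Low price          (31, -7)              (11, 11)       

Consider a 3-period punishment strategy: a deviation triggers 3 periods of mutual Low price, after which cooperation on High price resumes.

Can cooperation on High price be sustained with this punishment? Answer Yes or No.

IC: δ+…+δ^3 ≥ (31−16)/(16−11) = 3.
At δ = 2/3: partial sum = 1.4074 < 3.0000. Cooperation not sustainable.

No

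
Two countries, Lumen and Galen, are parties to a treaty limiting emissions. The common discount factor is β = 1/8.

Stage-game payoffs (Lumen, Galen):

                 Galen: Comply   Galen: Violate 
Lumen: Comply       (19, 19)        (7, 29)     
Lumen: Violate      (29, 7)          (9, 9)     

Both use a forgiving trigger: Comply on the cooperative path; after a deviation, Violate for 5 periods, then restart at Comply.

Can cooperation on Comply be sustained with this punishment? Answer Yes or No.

Comparing payoff streams over the 6 periods until play realigns: cooperate → 19(1+β+…+β^5); deviate → 29 + 9(β+…+β^5).
Cooperation is sustained iff (19−9)(β+…+β^5) ≥ 29−19.
β+…+β^5 = 1/8·(1−(1/8)^5)/(1−1/8) = 0.1429, and (29−19)/(19−9) = 1.0000.
0.1429 < 1.0000, so cooperation is not sustainable.

No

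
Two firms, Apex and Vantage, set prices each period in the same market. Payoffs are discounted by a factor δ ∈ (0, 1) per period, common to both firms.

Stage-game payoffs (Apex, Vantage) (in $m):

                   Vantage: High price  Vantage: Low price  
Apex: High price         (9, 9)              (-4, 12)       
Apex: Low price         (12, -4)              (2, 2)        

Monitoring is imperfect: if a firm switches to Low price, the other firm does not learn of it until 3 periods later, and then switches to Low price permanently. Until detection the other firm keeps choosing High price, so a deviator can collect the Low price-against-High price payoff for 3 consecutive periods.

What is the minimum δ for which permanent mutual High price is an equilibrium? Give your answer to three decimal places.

0.669

The best deviation is to choose Low price for all 3 undetected periods, earning 12 each, then 2 forever once detected.
Deviation value: 12(1−δ^3)/(1−δ) + 2δ^3/(1−δ); cooperation value: 9/(1−δ).
IC: 9 ≥ 12(1−δ^3) + 2δ^3 = 12 − 10δ^3.
So δ^3 ≥ 3/10, giving δ ≥ (3/10)^(1/3) ≈ 0.669.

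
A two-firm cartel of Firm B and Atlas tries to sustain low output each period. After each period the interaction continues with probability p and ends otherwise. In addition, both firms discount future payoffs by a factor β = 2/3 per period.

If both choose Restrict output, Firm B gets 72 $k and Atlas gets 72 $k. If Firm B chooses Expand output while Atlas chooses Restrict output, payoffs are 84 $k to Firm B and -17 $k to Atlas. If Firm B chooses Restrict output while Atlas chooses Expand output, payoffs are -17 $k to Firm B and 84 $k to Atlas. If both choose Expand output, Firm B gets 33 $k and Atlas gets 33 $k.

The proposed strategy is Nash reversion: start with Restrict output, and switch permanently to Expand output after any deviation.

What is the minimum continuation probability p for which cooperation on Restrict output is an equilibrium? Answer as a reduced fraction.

With continuation probability p and discount β, the effective per-period discount factor is βp.
Grim-trigger IC: βp ≥ (84−72)/(84−33) = 4/17.
So p ≥ (4/17)/(2/3) = 6/17.

6/17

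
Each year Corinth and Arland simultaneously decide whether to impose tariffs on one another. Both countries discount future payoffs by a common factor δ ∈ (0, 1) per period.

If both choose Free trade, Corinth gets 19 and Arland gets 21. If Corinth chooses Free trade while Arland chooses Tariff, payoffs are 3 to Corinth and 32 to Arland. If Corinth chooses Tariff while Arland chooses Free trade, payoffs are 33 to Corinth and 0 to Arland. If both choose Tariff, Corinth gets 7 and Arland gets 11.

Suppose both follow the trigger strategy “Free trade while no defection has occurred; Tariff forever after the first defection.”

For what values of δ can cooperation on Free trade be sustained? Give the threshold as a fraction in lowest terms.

Corinth: cooperation gives 19 each period; deviation gives 33 once then 7 forever.
  19/(1−δ) ≥ 33 + 7δ/(1−δ) ⇒ δ ≥ 14/26 = 7/13.
Arland: cooperation gives 21 each period; deviation gives 32 once then 11 forever.
  δ ≥ 11/21.
Both must hold, so the binding constraint is Corinth's: δ ≥ 7/13.

7/13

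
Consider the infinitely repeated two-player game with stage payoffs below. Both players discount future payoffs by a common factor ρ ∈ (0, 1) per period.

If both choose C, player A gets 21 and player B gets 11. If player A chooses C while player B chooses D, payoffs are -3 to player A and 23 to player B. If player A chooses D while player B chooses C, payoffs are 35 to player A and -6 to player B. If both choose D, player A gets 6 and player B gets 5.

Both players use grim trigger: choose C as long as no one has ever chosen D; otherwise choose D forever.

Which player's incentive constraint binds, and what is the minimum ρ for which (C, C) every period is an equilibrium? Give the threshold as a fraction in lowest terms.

For player A: deviation gain 35−21 = 14, per-period punishment loss 21−6 = 15. IC gives ρ ≥ 14/29.
For player B: gain 12, loss 6 per period, so ρ ≥ 12/18 = 2/3.
The tighter constraint is player B's, so cooperation needs ρ ≥ 2/3.

player B; ρ ≥ 2/3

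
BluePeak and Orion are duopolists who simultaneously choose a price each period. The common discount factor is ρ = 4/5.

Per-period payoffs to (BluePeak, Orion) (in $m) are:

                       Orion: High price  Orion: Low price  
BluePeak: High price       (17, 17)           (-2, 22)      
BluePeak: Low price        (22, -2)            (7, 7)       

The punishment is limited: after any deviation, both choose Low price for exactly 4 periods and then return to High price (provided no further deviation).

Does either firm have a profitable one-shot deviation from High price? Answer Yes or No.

IC: ρ+…+ρ^4 ≥ (22−17)/(17−7) = 1/2.
At ρ = 4/5: partial sum = 2.3616 ≥ 0.5000. Cooperation sustainable.

No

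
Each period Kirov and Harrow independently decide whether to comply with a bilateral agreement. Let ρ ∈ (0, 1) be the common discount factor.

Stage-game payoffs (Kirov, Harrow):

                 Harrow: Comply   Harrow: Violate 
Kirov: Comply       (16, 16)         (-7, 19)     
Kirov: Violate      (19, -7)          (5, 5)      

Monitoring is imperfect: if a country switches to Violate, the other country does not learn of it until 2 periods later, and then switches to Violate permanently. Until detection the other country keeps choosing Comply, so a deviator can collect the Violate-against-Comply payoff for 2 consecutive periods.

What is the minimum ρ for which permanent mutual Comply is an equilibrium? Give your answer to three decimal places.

0.463

A deviator earns 19 for 2 periods, then 5 forever; cooperating earns 16 forever. Multiplying the IC by (1−ρ):
16 ≥ 19(1−ρ^2) + 5ρ^2, so 14·ρ^2 ≥ 3 and ρ^2 ≥ 3/14.
ρ ≥ (3/14)^(1/2) ≈ 0.463.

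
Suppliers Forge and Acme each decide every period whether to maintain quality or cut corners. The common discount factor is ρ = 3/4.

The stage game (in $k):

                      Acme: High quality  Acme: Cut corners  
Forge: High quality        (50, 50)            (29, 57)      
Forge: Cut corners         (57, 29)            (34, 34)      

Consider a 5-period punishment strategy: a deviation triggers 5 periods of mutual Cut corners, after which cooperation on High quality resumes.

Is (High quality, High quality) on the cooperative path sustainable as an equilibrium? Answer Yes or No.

Yes

IC: ρ+…+ρ^5 ≥ (57−50)/(50−34) = 7/16.
At ρ = 3/4: partial sum = 2.2881 ≥ 0.4375. Cooperation sustainable.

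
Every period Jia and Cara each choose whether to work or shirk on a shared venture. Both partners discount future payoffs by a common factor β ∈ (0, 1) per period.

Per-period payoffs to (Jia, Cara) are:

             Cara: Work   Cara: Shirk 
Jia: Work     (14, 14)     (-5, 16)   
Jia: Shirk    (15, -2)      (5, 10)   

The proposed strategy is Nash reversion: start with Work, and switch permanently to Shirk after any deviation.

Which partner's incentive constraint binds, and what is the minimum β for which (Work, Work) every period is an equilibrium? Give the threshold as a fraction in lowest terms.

Cara; β ≥ 1/3

Jia's threshold: (15−14)/(15−5) = 1/10.
Cara's threshold: (16−14)/(16−10) = 1/3.
1/10 < 1/3, so Cara binds and β* = 1/3.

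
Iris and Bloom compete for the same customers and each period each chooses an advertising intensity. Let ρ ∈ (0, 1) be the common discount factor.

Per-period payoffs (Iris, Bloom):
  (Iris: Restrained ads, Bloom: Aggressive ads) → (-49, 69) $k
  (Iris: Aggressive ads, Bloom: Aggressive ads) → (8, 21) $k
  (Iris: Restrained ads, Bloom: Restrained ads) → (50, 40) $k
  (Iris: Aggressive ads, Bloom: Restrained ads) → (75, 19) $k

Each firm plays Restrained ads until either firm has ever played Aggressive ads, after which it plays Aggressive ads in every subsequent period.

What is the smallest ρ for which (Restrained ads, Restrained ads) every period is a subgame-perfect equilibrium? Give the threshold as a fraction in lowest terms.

29/48

For Iris: deviation gain 75−50 = 25, per-period punishment loss 50−8 = 42. IC gives ρ ≥ 25/67.
For Bloom: gain 29, loss 19 per period, so ρ ≥ 29/48.
The tighter constraint is Bloom's, so cooperation needs ρ ≥ 29/48.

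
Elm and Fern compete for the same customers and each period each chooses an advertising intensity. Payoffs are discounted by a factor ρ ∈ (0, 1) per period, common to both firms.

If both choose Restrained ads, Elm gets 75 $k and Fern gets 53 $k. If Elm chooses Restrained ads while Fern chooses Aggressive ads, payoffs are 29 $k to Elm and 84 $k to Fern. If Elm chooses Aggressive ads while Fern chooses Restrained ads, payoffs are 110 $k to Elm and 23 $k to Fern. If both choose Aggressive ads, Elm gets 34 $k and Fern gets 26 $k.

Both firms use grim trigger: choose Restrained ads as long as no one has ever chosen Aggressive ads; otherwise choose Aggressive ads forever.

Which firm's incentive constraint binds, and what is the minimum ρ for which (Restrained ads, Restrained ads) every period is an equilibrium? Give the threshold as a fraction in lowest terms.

Fern; ρ ≥ 31/58

For Elm: deviation gain 110−75 = 35, per-period punishment loss 75−34 = 41. IC gives ρ ≥ 35/76.
For Fern: gain 31, loss 27 per period, so ρ ≥ 31/58.
The tighter constraint is Fern's, so cooperation needs ρ ≥ 31/58.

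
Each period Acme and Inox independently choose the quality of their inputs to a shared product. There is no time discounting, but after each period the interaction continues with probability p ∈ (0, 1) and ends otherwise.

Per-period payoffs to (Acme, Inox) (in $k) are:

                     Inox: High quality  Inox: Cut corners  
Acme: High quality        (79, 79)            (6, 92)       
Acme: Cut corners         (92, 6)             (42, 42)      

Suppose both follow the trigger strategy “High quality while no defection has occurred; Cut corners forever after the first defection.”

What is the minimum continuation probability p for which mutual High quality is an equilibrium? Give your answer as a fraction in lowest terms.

13/50

With no time discounting, the continuation probability p plays the role of the discount factor.
Grim-trigger IC: 79/(1−p) ≥ 92 + 42p/(1−p) ⇒ p ≥ (92−79)/(92−42) = 13/50.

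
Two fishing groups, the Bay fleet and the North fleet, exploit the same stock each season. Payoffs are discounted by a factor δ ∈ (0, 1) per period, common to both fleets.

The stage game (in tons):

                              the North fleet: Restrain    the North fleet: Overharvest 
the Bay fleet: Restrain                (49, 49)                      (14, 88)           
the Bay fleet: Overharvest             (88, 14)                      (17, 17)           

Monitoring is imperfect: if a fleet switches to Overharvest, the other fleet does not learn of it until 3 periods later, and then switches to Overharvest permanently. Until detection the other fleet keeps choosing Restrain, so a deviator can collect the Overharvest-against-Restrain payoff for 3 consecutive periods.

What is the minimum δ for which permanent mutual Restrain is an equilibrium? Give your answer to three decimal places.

0.819

The best deviation is to choose Overharvest for all 3 undetected periods, earning 88 each, then 17 forever once detected.
Deviation value: 88(1−δ^3)/(1−δ) + 17δ^3/(1−δ); cooperation value: 49/(1−δ).
IC: 49 ≥ 88(1−δ^3) + 17δ^3 = 88 − 71δ^3.
So δ^3 ≥ 39/71, giving δ ≥ (39/71)^(1/3) ≈ 0.819.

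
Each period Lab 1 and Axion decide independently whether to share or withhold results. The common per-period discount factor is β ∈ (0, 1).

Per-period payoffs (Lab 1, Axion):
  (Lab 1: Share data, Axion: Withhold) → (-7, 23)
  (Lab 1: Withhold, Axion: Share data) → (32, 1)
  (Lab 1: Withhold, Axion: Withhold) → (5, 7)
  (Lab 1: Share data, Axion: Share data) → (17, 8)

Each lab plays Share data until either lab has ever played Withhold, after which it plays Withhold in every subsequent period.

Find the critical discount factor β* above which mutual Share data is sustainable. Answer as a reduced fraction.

Lab 1's threshold: (32−17)/(32−5) = 5/9.
Axion's threshold: (23−8)/(23−7) = 15/16.
5/9 < 15/16, so Axion binds and β* = 15/16.

15/16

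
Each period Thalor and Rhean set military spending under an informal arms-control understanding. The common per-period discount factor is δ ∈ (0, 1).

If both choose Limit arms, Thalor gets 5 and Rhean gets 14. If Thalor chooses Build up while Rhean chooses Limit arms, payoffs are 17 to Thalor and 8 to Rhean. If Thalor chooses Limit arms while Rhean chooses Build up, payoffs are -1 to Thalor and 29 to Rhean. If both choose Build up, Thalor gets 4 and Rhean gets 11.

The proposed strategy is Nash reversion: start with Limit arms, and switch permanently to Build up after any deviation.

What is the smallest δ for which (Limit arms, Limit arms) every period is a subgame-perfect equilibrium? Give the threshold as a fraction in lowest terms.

Thalor: cooperation gives 5 each period; deviation gives 17 once then 4 forever.
  5/(1−δ) ≥ 17 + 4δ/(1−δ) ⇒ δ ≥ 12/13.
Rhean: cooperation gives 14 each period; deviation gives 29 once then 11 forever.
  δ ≥ 15/18 = 5/6.
Both must hold, so the binding constraint is Thalor's: δ ≥ 12/13.

12/13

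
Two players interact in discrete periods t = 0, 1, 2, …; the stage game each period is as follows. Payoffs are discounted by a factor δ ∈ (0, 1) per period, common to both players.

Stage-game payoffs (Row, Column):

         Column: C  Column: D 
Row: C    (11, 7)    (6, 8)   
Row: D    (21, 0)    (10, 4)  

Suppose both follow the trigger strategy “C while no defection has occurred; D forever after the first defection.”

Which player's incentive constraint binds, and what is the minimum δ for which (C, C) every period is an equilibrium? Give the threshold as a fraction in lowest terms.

Row; δ ≥ 10/11

For Row: deviation gain 21−11 = 10, per-period punishment loss 11−10 = 1. IC gives δ ≥ 10/11.
For Column: gain 1, loss 3 per period, so δ ≥ 1/4.
The tighter constraint is Row's, so cooperation needs δ ≥ 10/11.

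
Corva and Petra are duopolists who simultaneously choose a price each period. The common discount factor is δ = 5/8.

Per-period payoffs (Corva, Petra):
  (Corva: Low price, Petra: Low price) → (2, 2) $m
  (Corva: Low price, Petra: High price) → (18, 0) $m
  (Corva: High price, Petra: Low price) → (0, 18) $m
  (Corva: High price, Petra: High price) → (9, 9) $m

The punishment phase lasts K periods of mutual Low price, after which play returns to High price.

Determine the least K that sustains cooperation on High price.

Need Σ_{k=1}^{K} δ^k ≥ (18−9)/(9−2) = 1.2857 at δ = 5/8.
At K = 3 the sum is 1.2598 < 1.2857; at K = 4 it is 1.4124 ≥ 1.2857.
So the minimum punishment length is K = 4.

4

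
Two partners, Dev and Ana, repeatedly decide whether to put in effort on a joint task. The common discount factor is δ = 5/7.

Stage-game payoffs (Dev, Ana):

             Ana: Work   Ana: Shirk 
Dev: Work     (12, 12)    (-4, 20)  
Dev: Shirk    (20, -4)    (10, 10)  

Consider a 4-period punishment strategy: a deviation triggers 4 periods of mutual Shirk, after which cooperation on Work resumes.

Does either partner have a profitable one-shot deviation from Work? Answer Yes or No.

Comparing payoff streams over the 5 periods until play realigns: cooperate → 12(1+δ+…+δ^4); deviate → 20 + 10(δ+…+δ^4).
Cooperation is sustained iff (12−10)(δ+…+δ^4) ≥ 20−12.
δ+…+δ^4 = 5/7·(1−(5/7)^4)/(1−5/7) = 1.8492, and (20−12)/(12−10) = 4.0000.
1.8492 < 4.0000, so cooperation is not sustainable.

Yes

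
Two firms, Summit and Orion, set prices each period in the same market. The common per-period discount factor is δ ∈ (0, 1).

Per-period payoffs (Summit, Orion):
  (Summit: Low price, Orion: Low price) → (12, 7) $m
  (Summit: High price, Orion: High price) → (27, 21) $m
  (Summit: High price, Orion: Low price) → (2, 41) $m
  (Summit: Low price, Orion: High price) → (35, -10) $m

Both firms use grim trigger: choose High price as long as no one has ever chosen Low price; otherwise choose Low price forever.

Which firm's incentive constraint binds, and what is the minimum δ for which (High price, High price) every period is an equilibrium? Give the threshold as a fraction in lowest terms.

Orion; δ ≥ 10/17

Summit: cooperation gives 27 each period; deviation gives 35 once then 12 forever.
  27/(1−δ) ≥ 35 + 12δ/(1−δ) ⇒ δ ≥ 8/23.
Orion: cooperation gives 21 each period; deviation gives 41 once then 7 forever.
  δ ≥ 20/34 = 10/17.
Both must hold, so the binding constraint is Orion's: δ ≥ 10/17.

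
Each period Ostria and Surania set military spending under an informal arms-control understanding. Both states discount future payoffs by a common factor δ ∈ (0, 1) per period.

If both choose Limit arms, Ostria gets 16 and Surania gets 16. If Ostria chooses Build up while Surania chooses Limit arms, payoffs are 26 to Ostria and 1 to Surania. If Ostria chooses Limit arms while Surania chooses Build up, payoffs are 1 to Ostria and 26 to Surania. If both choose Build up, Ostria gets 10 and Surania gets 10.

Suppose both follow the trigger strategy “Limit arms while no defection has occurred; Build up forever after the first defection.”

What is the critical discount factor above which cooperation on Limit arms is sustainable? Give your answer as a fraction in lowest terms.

Under grim trigger the critical discount factor is (T−C)/(T−P) with T = 26, C = 16, P = 10.
δ* = (26−16)/(26−10) = 10/16 = 5/8.

5/8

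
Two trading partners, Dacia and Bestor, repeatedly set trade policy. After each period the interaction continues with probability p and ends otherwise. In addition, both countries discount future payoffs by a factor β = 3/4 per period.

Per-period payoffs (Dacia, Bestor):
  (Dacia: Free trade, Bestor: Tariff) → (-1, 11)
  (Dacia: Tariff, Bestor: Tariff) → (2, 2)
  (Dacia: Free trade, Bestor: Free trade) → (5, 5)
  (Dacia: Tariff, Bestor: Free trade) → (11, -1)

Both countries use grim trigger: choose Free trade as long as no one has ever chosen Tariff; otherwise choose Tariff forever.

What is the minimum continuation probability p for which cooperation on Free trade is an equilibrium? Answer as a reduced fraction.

8/9

Expected continuation weight on next period's payoff is β·p = 3/4·p, which plays the role of the discount factor.
Cooperation requires 3/4·p ≥ (11−5)/(11−2) = 2/3, hence p ≥ 8/9.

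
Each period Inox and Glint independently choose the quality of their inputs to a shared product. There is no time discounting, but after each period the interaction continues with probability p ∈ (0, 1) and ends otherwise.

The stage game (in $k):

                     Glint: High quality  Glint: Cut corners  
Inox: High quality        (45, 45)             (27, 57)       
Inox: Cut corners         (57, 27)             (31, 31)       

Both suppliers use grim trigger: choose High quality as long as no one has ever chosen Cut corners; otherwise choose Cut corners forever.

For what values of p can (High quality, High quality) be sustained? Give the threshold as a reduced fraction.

With no time discounting, the continuation probability p plays the role of the discount factor.
Grim-trigger IC: 45/(1−p) ≥ 57 + 31p/(1−p) ⇒ p ≥ (57−45)/(57−31) = 6/13.

6/13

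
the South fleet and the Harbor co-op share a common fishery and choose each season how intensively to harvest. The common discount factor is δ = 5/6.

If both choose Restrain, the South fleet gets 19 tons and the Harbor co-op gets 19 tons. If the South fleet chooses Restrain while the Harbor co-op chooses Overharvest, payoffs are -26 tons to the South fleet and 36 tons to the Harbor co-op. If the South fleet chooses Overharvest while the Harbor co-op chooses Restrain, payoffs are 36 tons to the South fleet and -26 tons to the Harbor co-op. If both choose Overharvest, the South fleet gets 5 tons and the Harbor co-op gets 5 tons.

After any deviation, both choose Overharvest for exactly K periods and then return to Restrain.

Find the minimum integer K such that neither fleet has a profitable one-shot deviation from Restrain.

No profitable deviation requires (19−5)(δ+…+δ^K) ≥ 36−19, i.e. δ+…+δ^K ≥ 17/14 ≈ 1.2143.
With δ = 5/6, the partial sums are K=1: 0.8333, K=2: 1.5278.
K = 2 is the first length at which the sum reaches 1.2143.

2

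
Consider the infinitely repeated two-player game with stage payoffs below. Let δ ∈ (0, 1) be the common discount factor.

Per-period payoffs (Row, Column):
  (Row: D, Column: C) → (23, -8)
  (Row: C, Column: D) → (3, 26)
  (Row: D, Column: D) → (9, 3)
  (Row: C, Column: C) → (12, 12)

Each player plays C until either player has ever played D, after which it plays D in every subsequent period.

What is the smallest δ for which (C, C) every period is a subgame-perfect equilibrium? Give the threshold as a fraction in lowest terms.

11/14

Row: cooperation gives 12 each period; deviation gives 23 once then 9 forever.
  12/(1−δ) ≥ 23 + 9δ/(1−δ) ⇒ δ ≥ 11/14.
Column: cooperation gives 12 each period; deviation gives 26 once then 3 forever.
  δ ≥ 14/23.
Both must hold, so the binding constraint is Row's: δ ≥ 11/14.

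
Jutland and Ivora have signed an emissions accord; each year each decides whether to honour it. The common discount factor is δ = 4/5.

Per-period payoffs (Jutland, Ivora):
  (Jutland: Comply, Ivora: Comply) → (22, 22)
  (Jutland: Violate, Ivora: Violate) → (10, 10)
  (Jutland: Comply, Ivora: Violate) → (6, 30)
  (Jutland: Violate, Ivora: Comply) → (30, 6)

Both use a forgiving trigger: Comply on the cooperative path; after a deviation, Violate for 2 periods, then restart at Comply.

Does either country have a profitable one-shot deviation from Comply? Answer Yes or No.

No

IC: δ+…+δ^2 ≥ (30−22)/(22−10) = 2/3.
At δ = 4/5: partial sum = 1.4400 ≥ 0.6667. Cooperation sustainable.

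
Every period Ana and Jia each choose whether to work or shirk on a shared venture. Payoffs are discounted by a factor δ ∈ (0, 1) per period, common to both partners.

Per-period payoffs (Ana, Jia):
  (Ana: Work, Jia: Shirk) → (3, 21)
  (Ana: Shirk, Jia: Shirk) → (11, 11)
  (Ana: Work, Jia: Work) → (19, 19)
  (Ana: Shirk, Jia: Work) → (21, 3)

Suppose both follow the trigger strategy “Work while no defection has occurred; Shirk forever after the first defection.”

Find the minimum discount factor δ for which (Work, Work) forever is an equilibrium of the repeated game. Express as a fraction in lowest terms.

Cooperation forever yields 19 each period: 19/(1−δ).
Deviating yields 21 once, then 11 forever: 21 + 11δ/(1−δ).
No profitable deviation requires 19/(1−δ) ≥ 21 + 11δ/(1−δ).
Multiplying by (1−δ): 19 ≥ 21(1−δ) + 11δ = 21 − 10δ.
So 10δ ≥ 2, i.e. δ ≥ 2/10 = 1/5.

1/5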